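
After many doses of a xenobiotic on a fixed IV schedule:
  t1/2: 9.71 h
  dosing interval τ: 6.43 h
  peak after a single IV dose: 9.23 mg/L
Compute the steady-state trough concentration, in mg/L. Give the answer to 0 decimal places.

16 mg/L

k = ln2 / t½ = 0.693147 / 9.71 = 0.07138 h⁻¹
e^(−kτ) = e^(−0.07138 × 6.43) = 0.6319
Accumulation ratio R = 1 / (1 − e^(−kτ)) = 1 / (1 − 0.6319) = 2.717
Steady-state trough = C₀ × R × e^(−kτ) = 9.23 × 2.717 × 0.6319 = 15.85 mg/L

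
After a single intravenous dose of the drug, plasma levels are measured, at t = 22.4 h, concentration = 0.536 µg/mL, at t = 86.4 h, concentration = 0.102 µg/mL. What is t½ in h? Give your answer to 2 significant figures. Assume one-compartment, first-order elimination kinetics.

k = ln(C₁/C₂) / (t₂ − t₁) = ln(0.536/0.102) / (86.4 − 22.4)
  = 1.659 / 64.00 = 0.02592 h⁻¹
t½ = ln2 / k = 0.693147 / 0.02592 = 26.74 h

27 h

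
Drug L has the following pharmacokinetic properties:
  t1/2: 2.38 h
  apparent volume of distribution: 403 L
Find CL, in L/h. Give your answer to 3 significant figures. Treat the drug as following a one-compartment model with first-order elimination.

117 L/h

k = ln2 / t½ = 0.693147 / 2.38 = 0.2912 h⁻¹
CL = k × Vd = 0.2912 × 403 = 117.4 L/h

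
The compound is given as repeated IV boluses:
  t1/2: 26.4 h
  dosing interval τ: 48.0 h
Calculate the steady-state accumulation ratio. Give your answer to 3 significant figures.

k = ln2 / t½ = 0.693147 / 26.4 = 0.02626 h⁻¹
e^(−kτ) = e^(−0.02626 × 48.0) = 0.2835
Accumulation ratio R = 1 / (1 − e^(−kτ)) = 1 / (1 − 0.2835) = 1.396

1.40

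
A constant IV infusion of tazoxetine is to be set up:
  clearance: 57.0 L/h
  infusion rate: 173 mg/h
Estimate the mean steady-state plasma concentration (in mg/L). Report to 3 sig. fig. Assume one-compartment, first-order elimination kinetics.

At steady state Css = R₀ / CL = 173 / 57.00 = 3.035 mg/L

3.04 mg/L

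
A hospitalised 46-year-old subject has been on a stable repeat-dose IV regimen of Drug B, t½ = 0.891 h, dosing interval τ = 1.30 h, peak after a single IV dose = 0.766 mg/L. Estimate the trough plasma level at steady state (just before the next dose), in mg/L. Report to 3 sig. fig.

0.438 mg/L

k = ln2 / t½ = 0.693147 / 0.891 = 0.7779 h⁻¹
e^(−kτ) = e^(−0.7779 × 1.30) = 0.3638
Accumulation ratio R = 1 / (1 − e^(−kτ)) = 1 / (1 − 0.3638) = 1.572
Steady-state trough = C₀ × R × e^(−kτ) = 0.766 × 1.572 × 0.3638 = 0.4381 mg/L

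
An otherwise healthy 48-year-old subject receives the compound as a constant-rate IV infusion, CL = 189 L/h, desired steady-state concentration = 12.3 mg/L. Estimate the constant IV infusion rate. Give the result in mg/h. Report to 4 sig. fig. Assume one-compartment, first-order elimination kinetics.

At steady state, infusion rate R₀ = Css × CL = 12.3 × 189.0 = 2325 mg/h

2325 mg/h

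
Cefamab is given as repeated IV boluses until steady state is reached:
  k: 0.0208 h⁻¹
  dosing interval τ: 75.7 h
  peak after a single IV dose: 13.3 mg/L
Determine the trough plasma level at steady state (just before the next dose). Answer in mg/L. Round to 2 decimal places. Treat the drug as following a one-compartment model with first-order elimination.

3.47 mg/L

e^(−kτ) = e^(−0.02080 × 75.7) = 0.2071
Accumulation ratio R = 1 / (1 − e^(−kτ)) = 1 / (1 − 0.2071) = 1.261
Steady-state trough = C₀ × R × e^(−kτ) = 13.3 × 1.261 × 0.2071 = 3.473 mg/L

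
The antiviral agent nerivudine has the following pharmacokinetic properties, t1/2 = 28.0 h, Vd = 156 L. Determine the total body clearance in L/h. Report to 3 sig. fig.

3.86 L/h

k = ln2 / t½ = 0.693147 / 28.0 = 0.02476 h⁻¹
CL = k × Vd = 0.02476 × 156 = 3.863 L/h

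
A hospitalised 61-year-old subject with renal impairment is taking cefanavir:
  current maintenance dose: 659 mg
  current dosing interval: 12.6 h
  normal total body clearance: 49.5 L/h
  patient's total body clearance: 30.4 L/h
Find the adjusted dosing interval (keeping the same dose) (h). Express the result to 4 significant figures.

20.52 h

To keep the same average steady-state level, dosing rate must scale with clearance.
CL ratio = 30.4 / 49.5 = 0.6141
New interval (same dose) = 12.6 / 0.6141 = 20.52 h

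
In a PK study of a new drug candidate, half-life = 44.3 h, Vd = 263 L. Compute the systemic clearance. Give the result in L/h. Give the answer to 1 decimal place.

k = ln2 / t½ = 0.693147 / 44.3 = 0.01565 h⁻¹
CL = k × Vd = 0.01565 × 263 = 4.116 L/h

4.1 L/h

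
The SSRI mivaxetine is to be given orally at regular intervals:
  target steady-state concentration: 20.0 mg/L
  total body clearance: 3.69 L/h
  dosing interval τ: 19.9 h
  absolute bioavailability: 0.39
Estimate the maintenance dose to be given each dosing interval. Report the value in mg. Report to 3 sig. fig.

At steady state, F × (Dose/τ) = Css × CL.
Dose = Css × CL × τ / F = 20.0 × 3.690 × 19.9 / 0.39 = 3766 mg

3770 mg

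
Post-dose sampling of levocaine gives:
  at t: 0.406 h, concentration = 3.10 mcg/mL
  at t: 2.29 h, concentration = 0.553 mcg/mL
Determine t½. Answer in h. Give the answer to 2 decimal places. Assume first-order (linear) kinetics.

k = ln(C₁/C₂) / (t₂ − t₁) = ln(3.10/0.553) / (2.29 − 0.406)
  = 1.724 / 1.884 = 0.9151 h⁻¹
t½ = ln2 / k = 0.693147 / 0.9151 = 0.7575 h

0.76 h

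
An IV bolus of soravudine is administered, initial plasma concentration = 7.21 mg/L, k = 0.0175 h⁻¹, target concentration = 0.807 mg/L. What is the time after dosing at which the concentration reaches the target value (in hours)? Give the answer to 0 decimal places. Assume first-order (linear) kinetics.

t = ln(C₀ / C) / k = ln(7.210 / 0.807) / 0.01750
  = ln(8.934) / 0.01750 = 2.190 / 0.01750 = 125.1 h

125 h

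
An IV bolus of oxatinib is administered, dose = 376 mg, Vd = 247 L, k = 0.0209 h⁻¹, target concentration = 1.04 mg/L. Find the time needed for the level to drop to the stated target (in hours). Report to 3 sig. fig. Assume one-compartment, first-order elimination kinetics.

18.2 h

C₀ = Dose / Vd = 376.0 / 247 = 1.522 mg/L
t = ln(C₀ / C) / k = ln(1.522 / 1.04) / 0.02090
  = ln(1.463) / 0.02090 = 0.3805 / 0.02090 = 18.21 h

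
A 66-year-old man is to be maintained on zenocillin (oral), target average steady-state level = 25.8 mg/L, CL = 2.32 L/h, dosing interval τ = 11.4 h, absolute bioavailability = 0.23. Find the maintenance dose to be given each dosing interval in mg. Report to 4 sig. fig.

2967 mg

At steady state, F × (Dose/τ) = Css × CL.
Dose = Css × CL × τ / F = 25.8 × 2.320 × 11.4 / 0.23 = 2967 mg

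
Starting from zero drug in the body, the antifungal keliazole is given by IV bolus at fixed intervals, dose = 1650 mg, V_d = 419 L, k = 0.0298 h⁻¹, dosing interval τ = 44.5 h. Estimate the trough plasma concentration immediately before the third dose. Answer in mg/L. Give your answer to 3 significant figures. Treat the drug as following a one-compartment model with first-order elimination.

1.32 mg/L

C₀ per dose = Dose / Vd = 1650 / 419 = 3.938 mg/L
Fraction remaining after one interval: r = e^(−kτ) = e^(−0.02980 × 44.5) = 0.2655
Before dose 3, 2 doses have been given (aged 1τ, 2τ).
C_trough = C₀ × (r + r²) = 3.938 × (0.2655 + 0.07049) = 1.323 mg/L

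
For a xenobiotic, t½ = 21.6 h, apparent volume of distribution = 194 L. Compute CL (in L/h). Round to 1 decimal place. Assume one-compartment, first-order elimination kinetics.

k = ln2 / t½ = 0.693147 / 21.6 = 0.03209 h⁻¹
CL = k × Vd = 0.03209 × 194 = 6.225 L/h

6.2 L/h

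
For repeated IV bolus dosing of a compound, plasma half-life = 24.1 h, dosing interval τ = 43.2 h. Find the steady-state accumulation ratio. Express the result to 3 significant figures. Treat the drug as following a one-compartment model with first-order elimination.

k = ln2 / t½ = 0.693147 / 24.1 = 0.02876 h⁻¹
e^(−kτ) = e^(−0.02876 × 43.2) = 0.2887
Accumulation ratio R = 1 / (1 − e^(−kτ)) = 1 / (1 − 0.2887) = 1.406

1.41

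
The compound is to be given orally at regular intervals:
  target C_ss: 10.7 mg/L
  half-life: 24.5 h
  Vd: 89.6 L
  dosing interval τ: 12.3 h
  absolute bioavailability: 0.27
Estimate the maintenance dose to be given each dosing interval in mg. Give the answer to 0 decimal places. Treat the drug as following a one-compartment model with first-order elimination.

k = ln2 / t½ = 0.693147 / 24.5 = 0.02829 h⁻¹
CL = k × Vd = 0.02829 × 89.6 = 2.535 L/h
At steady state, F × (Dose/τ) = Css × CL.
Dose = Css × CL × τ / F = 10.7 × 2.535 × 12.3 / 0.27 = 1236 mg

1236 mg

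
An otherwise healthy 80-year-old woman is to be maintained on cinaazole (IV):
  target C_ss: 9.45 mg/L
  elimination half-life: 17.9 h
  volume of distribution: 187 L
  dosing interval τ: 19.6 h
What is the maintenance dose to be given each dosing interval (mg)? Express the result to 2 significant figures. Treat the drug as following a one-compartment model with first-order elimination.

k = ln2 / t½ = 0.693147 / 17.9 = 0.03872 h⁻¹
CL = k × Vd = 0.03872 × 187 = 7.241 L/h
At steady state, Dose/τ = Css × CL.
Dose = Css × CL × τ = 9.45 × 7.241 × 19.6 = 1341 mg

1300 mg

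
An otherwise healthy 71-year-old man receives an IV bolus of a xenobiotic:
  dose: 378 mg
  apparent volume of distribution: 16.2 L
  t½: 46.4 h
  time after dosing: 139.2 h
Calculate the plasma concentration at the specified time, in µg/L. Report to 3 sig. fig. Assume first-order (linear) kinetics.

C₀ = Dose / Vd = 378.0 / 16.2 = 23.33 mg/L
k = ln2 / t½ = 0.693147 / 46.4 = 0.01494 h⁻¹
t / t½ = 139.2 / 46.4 = 3 half-lives
C = C₀ × (1/2)^3 = 23.33 × 0.1250 = 2.916 mg/L
Convert: 2.916 mg/L × 1000 = 2916 µg/L

2920 µg/L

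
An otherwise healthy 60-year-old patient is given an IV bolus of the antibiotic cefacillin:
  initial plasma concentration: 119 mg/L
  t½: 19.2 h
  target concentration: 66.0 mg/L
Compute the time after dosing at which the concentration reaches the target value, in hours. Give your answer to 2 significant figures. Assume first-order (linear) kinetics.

k = ln2 / t½ = 0.693147 / 19.2 = 0.03610 h⁻¹
t = ln(C₀ / C) / k = ln(119.0 / 66.0) / 0.03610
  = ln(1.803) / 0.03610 = 0.5895 / 0.03610 = 16.33 h

16 h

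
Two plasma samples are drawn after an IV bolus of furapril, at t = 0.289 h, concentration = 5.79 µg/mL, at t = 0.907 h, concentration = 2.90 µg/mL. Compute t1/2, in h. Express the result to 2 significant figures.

0.62 h

k = ln(C₁/C₂) / (t₂ − t₁) = ln(5.79/2.90) / (0.907 − 0.289)
  = 0.6914 / 0.6180 = 1.119 h⁻¹
t½ = ln2 / k = 0.693147 / 1.119 = 0.6194 h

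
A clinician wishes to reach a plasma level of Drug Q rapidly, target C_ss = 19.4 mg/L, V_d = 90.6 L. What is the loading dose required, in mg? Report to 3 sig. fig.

1760 mg

LD = Css × Vd = 19.4 × 90.6 = 1758 mg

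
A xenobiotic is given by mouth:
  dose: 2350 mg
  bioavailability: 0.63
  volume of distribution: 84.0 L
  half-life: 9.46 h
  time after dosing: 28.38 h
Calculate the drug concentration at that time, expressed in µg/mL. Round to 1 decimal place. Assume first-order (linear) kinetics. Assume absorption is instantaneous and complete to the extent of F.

Amount reaching circulation = F × Dose = 0.63 × 2350 = 1481 mg
C₀ = F·Dose / Vd = 1481 / 84.0 = 17.63 mg/L
k = ln2 / t½ = 0.693147 / 9.46 = 0.07327 h⁻¹
t / t½ = 28.38 / 9.46 = 3 half-lives
C = C₀ × (1/2)^3 = 17.63 × 0.1250 = 2.204 mg/L
(2.204 mg/L = 2.204 µg/mL)

2.2 µg/mL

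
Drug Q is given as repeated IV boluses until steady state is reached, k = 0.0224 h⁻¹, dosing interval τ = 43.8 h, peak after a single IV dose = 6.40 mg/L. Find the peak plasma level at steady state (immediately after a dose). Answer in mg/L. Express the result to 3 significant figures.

e^(−kτ) = e^(−0.02240 × 43.8) = 0.3749
Accumulation ratio R = 1 / (1 − e^(−kτ)) = 1 / (1 − 0.3749) = 1.600
Steady-state peak = C₀ × R = 6.40 × 1.600 = 10.24 mg/L

10.2 mg/L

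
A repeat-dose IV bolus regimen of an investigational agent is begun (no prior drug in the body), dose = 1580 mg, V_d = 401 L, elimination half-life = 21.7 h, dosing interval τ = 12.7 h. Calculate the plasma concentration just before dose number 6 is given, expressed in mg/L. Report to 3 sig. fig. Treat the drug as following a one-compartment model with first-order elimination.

C₀ per dose = Dose / Vd = 1580 / 401 = 3.940 mg/L
k = ln2 / t½ = 0.693147 / 21.7 = 0.03194 h⁻¹
Fraction remaining after one interval: r = e^(−kτ) = e^(−0.03194 × 12.7) = 0.6666
Before dose 6, 5 doses have been given (aged 1τ, 2τ, 3τ, 4τ, 5τ).
C_trough = C₀ × (r + r² + … + r^5) = C₀ × r(1−r^5)/(1−r)
        = 3.940 × 0.6666 × (1 − 0.1316) / (1 − 0.6666) = 6.841 mg/L

6.84 mg/L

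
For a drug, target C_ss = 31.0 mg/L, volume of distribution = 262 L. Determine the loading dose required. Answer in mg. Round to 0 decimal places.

LD = Css × Vd = 31.0 × 262 = 8122 mg

8122 mg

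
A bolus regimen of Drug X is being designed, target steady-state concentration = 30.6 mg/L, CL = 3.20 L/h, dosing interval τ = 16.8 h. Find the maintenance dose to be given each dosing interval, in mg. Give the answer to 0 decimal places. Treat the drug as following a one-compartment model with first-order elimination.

1645 mg

At steady state, Dose/τ = Css × CL.
Dose = Css × CL × τ = 30.6 × 3.200 × 16.8 = 1645 mg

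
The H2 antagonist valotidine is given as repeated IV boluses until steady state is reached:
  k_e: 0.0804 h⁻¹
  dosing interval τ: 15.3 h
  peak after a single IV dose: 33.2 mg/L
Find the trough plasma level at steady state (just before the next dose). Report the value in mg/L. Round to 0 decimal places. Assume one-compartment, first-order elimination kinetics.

e^(−kτ) = e^(−0.08040 × 15.3) = 0.2923
Accumulation ratio R = 1 / (1 − e^(−kτ)) = 1 / (1 − 0.2923) = 1.413
Steady-state trough = C₀ × R × e^(−kτ) = 33.2 × 1.413 × 0.2923 = 13.71 mg/L

14 mg/L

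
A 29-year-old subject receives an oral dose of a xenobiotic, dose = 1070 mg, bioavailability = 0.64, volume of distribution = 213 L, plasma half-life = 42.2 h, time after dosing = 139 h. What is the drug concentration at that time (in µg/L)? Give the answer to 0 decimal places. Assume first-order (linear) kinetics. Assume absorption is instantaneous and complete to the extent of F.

328 µg/L

Amount reaching circulation = F × Dose = 0.64 × 1070 = 684.8 mg
C₀ = F·Dose / Vd = 684.8 / 213 = 3.215 mg/L
k = ln2 / t½ = 0.693147 / 42.2 = 0.01643 h⁻¹
C = C₀ · e^(−k·t) = 3.215 × e^(−0.01643 × 139)
  = 3.215 × 0.1019 = 0.3276 mg/L
Convert: 0.3276 mg/L × 1000 = 327.6 µg/L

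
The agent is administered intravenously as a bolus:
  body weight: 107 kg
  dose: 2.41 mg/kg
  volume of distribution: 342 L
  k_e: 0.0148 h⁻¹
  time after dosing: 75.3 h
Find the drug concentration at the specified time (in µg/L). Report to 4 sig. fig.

247.4 µg/L

Total dose = 2.41 × 107 = 257.9 mg
C₀ = Dose / Vd = 257.9 / 342 = 0.7541 mg/L
C = C₀ · e^(−k·t) = 0.7541 × e^(−0.01480 × 75.3)
  = 0.7541 × 0.3281 = 0.2474 mg/L
Convert: 0.2474 mg/L × 1000 = 247.4 µg/L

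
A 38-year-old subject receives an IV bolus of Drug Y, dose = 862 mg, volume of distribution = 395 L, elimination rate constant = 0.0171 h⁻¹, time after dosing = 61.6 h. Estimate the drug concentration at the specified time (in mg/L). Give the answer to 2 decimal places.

C₀ = Dose / Vd = 862.0 / 395 = 2.182 mg/L
C = C₀ · e^(−k·t) = 2.182 × e^(−0.01710 × 61.6)
  = 2.182 × 0.3488 = 0.7611 mg/L

0.76 mg/L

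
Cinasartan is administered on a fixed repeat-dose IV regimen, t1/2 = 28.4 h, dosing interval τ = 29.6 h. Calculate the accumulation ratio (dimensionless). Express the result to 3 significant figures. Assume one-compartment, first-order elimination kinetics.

k = ln2 / t½ = 0.693147 / 28.4 = 0.02441 h⁻¹
e^(−kτ) = e^(−0.02441 × 29.6) = 0.4855
Accumulation ratio R = 1 / (1 − e^(−kτ)) = 1 / (1 − 0.4855) = 1.944

1.94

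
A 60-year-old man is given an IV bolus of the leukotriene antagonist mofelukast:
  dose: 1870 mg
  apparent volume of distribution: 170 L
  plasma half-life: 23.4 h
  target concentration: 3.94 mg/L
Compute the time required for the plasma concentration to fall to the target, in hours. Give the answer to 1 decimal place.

34.7 h

C₀ = Dose / Vd = 1870 / 170 = 11.00 mg/L
k = ln2 / t½ = 0.693147 / 23.4 = 0.02962 h⁻¹
t = ln(C₀ / C) / k = ln(11.00 / 3.94) / 0.02962
  = ln(2.792) / 0.02962 = 1.027 / 0.02962 = 34.67 h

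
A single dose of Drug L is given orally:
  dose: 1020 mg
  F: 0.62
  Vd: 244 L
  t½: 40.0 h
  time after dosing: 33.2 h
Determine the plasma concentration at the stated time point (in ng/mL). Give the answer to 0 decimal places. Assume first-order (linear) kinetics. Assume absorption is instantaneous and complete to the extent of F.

Amount reaching circulation = F × Dose = 0.62 × 1020 = 632.4 mg
C₀ = F·Dose / Vd = 632.4 / 244 = 2.592 mg/L
k = ln2 / t½ = 0.693147 / 40.0 = 0.01733 h⁻¹
C = C₀ · e^(−k·t) = 2.592 × e^(−0.01733 × 33.2)
  = 2.592 × 0.5625 = 1.458 mg/L
Convert: 1.458 mg/L × 1000 = 1458 ng/mL

1458 ng/mL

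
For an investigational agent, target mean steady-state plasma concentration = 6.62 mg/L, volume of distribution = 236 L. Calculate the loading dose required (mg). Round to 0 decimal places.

1562 mg

LD = Css × Vd = 6.62 × 236 = 1562 mg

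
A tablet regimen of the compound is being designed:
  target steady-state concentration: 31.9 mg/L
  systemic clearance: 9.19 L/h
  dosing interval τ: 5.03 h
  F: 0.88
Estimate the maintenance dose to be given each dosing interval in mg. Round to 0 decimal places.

At steady state, F × (Dose/τ) = Css × CL.
Dose = Css × CL × τ / F = 31.9 × 9.190 × 5.03 / 0.88 = 1676 mg

1676 mg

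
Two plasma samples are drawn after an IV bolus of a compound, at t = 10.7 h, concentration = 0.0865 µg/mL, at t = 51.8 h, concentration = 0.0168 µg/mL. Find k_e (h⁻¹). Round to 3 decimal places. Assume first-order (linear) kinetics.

0.040 h⁻¹

k = ln(C₁/C₂) / (t₂ − t₁) = ln(0.0865/0.0168) / (51.8 − 10.7)
  = 1.639 / 41.10 = 0.03988 h⁻¹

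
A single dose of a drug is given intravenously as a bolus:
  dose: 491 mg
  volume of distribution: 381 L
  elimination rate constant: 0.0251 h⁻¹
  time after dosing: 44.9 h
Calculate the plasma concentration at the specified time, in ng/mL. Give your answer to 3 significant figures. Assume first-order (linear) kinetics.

C₀ = Dose / Vd = 491.0 / 381 = 1.289 mg/L
C = C₀ · e^(−k·t) = 1.289 × e^(−0.02510 × 44.9)
  = 1.289 × 0.3240 = 0.4176 mg/L
Convert: 0.4176 mg/L × 1000 = 417.6 ng/mL

418 ng/mL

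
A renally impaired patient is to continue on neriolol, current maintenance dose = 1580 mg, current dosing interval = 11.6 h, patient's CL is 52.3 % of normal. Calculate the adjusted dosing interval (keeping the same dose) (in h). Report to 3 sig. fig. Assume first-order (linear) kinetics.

22.2 h

To keep the same average steady-state level, dosing rate must scale with clearance.
CL ratio = 52.3 / 100 = 0.5230
New interval (same dose) = 11.6 / 0.5230 = 22.18 h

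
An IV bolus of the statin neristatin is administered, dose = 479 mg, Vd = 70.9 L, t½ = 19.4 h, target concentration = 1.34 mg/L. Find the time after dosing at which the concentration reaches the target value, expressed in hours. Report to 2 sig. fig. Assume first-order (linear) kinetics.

C₀ = Dose / Vd = 479.0 / 70.9 = 6.756 mg/L
k = ln2 / t½ = 0.693147 / 19.4 = 0.03573 h⁻¹
t = ln(C₀ / C) / k = ln(6.756 / 1.34) / 0.03573
  = ln(5.042) / 0.03573 = 1.618 / 0.03573 = 45.28 h

45 h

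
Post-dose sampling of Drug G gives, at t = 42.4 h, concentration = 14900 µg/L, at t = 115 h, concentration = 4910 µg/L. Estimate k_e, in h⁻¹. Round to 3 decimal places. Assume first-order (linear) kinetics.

k = ln(C₁/C₂) / (t₂ − t₁) = ln(14900/4910) / (115 − 42.4)
  = 1.110 / 72.60 = 0.01529 h⁻¹

0.015 h⁻¹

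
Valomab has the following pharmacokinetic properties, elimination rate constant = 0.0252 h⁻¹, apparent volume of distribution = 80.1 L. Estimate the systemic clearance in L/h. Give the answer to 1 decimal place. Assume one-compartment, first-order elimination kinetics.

2.0 L/h

CL = k × Vd = 0.0252 × 80.1 = 2.019 L/h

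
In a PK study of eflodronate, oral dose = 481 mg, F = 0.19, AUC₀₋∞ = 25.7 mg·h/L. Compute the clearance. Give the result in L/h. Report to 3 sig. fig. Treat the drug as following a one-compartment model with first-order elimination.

3.56 L/h

CL = F·Dose / AUC = 0.19 × 481 / 25.7 = 3.556 L/h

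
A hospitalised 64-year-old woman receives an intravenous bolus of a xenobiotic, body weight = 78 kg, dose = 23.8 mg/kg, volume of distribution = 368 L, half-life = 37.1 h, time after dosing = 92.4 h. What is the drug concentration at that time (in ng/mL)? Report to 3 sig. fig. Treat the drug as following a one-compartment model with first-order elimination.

898 ng/mL

Total dose = 23.8 × 78 = 1856 mg
C₀ = Dose / Vd = 1856 / 368 = 5.043 mg/L
k = ln2 / t½ = 0.693147 / 37.1 = 0.01868 h⁻¹
C = C₀ · e^(−k·t) = 5.043 × e^(−0.01868 × 92.4)
  = 5.043 × 0.1780 = 0.8977 mg/L
Convert: 0.8977 mg/L × 1000 = 897.7 ng/mL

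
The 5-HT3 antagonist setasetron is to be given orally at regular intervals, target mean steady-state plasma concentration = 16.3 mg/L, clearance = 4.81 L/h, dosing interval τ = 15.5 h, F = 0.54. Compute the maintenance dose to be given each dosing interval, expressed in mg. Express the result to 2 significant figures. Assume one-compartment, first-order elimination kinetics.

At steady state, F × (Dose/τ) = Css × CL.
Dose = Css × CL × τ / F = 16.3 × 4.810 × 15.5 / 0.54 = 2250 mg

2300 mg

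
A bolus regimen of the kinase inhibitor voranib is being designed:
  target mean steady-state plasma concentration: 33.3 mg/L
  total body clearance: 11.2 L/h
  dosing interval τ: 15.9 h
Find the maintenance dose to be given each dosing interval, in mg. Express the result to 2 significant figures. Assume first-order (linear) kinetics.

5900 mg

At steady state, Dose/τ = Css × CL.
Dose = Css × CL × τ = 33.3 × 11.20 × 15.9 = 5930 mg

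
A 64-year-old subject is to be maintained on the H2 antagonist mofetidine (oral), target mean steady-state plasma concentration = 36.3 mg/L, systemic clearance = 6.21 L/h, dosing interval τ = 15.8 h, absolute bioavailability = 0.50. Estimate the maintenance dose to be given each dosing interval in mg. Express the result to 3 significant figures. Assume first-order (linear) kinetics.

7120 mg

At steady state, F × (Dose/τ) = Css × CL.
Dose = Css × CL × τ / F = 36.3 × 6.210 × 15.8 / 0.50 = 7123 mg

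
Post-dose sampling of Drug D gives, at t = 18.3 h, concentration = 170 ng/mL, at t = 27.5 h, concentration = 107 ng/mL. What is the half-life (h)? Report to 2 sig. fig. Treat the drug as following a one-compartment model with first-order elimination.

14 h

k = ln(C₁/C₂) / (t₂ − t₁) = ln(170/107) / (27.5 − 18.3)
  = 0.4630 / 9.200 = 0.05033 h⁻¹
t½ = ln2 / k = 0.693147 / 0.05033 = 13.77 h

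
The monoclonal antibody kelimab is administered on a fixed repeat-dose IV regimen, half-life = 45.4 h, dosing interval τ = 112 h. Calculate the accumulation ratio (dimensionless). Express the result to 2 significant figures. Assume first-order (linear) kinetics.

k = ln2 / t½ = 0.693147 / 45.4 = 0.01527 h⁻¹
e^(−kτ) = e^(−0.01527 × 112) = 0.1808
Accumulation ratio R = 1 / (1 − e^(−kτ)) = 1 / (1 − 0.1808) = 1.221

1.2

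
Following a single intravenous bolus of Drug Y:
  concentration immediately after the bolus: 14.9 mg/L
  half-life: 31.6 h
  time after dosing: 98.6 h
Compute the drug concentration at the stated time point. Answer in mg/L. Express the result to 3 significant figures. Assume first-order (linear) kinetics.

1.71 mg/L

k = ln2 / t½ = 0.693147 / 31.6 = 0.02194 h⁻¹
C = C₀ · e^(−k·t) = 14.90 × e^(−0.02194 × 98.6)
  = 14.90 × 0.1149 = 1.712 mg/L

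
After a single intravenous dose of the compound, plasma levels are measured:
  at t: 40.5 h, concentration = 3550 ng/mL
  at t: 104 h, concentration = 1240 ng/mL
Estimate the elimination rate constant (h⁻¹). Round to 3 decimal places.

k = ln(C₁/C₂) / (t₂ − t₁) = ln(3550/1240) / (104 − 40.5)
  = 1.052 / 63.50 = 0.01657 h⁻¹

0.017 h⁻¹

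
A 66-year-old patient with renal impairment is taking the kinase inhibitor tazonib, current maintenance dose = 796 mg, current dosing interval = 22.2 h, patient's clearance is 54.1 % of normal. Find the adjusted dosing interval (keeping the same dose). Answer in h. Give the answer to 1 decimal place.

To keep the same average steady-state level, dosing rate must scale with clearance.
CL ratio = 54.1 / 100 = 0.5410
New interval (same dose) = 22.2 / 0.5410 = 41.04 h

41.0 h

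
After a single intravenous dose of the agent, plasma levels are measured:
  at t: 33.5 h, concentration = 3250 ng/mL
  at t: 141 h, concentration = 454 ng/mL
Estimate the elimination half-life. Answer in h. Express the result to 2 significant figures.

k = ln(C₁/C₂) / (t₂ − t₁) = ln(3250/454) / (141 − 33.5)
  = 1.968 / 107.5 = 0.01831 h⁻¹
t½ = ln2 / k = 0.693147 / 0.01831 = 37.86 h

38 h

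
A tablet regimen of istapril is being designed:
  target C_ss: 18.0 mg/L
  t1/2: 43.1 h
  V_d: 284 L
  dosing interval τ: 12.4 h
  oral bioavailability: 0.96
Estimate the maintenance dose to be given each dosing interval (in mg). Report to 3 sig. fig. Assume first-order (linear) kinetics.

1060 mg

k = ln2 / t½ = 0.693147 / 43.1 = 0.01608 h⁻¹
CL = k × Vd = 0.01608 × 284 = 4.567 L/h
At steady state, F × (Dose/τ) = Css × CL.
Dose = Css × CL × τ / F = 18.0 × 4.567 × 12.4 / 0.96 = 1062 mg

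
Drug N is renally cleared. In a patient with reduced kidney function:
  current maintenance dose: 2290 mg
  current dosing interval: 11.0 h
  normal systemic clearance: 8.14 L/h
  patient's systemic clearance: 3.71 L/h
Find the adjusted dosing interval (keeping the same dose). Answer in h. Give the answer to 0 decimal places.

24 h

To keep the same average steady-state level, dosing rate must scale with clearance.
CL ratio = 3.71 / 8.14 = 0.4558
New interval (same dose) = 11.0 / 0.4558 = 24.13 h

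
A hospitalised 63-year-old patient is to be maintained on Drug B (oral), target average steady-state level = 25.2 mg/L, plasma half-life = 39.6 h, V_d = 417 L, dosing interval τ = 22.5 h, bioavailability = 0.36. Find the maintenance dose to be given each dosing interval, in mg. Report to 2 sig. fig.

11000 mg

k = ln2 / t½ = 0.693147 / 39.6 = 0.01750 h⁻¹
CL = k × Vd = 0.01750 × 417 = 7.298 L/h
At steady state, F × (Dose/τ) = Css × CL.
Dose = Css × CL × τ / F = 25.2 × 7.298 × 22.5 / 0.36 = 11490 mg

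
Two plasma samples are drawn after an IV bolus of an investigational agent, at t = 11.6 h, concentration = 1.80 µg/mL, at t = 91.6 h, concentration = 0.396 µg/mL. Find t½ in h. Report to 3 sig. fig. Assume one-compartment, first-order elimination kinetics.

36.6 h

k = ln(C₁/C₂) / (t₂ − t₁) = ln(1.80/0.396) / (91.6 − 11.6)
  = 1.514 / 80.00 = 0.01893 h⁻¹
t½ = ln2 / k = 0.693147 / 0.01893 = 36.62 h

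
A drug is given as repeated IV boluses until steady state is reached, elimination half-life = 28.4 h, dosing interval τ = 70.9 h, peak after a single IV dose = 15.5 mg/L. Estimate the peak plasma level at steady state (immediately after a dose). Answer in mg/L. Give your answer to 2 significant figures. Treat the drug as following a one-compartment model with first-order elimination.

19 mg/L

k = ln2 / t½ = 0.693147 / 28.4 = 0.02441 h⁻¹
e^(−kτ) = e^(−0.02441 × 70.9) = 0.1772
Accumulation ratio R = 1 / (1 − e^(−kτ)) = 1 / (1 − 0.1772) = 1.215
Steady-state peak = C₀ × R = 15.5 × 1.215 = 18.83 mg/L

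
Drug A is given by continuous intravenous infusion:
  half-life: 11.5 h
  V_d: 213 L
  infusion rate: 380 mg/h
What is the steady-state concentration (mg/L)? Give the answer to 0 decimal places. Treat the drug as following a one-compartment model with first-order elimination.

k = ln2 / t½ = 0.693147 / 11.5 = 0.06027 h⁻¹
CL = k × Vd = 0.06027 × 213 = 12.84 L/h
At steady state Css = R₀ / CL = 380 / 12.84 = 29.60 mg/L

30 mg/L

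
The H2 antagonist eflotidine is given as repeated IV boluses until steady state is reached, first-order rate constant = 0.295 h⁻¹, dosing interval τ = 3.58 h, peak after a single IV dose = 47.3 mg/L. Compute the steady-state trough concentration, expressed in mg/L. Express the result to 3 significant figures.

25.2 mg/L

e^(−kτ) = e^(−0.2950 × 3.58) = 0.3478
Accumulation ratio R = 1 / (1 − e^(−kτ)) = 1 / (1 − 0.3478) = 1.533
Steady-state trough = C₀ × R × e^(−kτ) = 47.3 × 1.533 × 0.3478 = 25.22 mg/L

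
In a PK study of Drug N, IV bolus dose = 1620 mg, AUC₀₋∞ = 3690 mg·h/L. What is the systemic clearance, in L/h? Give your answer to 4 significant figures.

0.4390 L/h

CL = Dose / AUC = 1620 / 3690 = 0.4390 L/h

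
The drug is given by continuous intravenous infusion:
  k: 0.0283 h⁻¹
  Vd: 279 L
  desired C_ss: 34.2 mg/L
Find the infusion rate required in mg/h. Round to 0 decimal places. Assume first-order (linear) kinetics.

270 mg/h

CL = k × Vd = 0.02830 × 279 = 7.896 L/h
At steady state, infusion rate R₀ = Css × CL = 34.2 × 7.896 = 270.0 mg/h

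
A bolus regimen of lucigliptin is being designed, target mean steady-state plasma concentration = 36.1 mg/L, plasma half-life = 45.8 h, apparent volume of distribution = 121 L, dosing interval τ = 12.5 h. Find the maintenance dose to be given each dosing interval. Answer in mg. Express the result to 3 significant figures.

k = ln2 / t½ = 0.693147 / 45.8 = 0.01513 h⁻¹
CL = k × Vd = 0.01513 × 121 = 1.831 L/h
At steady state, Dose/τ = Css × CL.
Dose = Css × CL × τ = 36.1 × 1.831 × 12.5 = 826.2 mg

826 mg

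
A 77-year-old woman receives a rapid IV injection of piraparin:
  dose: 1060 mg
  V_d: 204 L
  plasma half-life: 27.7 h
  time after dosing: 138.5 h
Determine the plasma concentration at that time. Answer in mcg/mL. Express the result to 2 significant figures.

C₀ = Dose / Vd = 1060 / 204 = 5.196 mg/L
k = ln2 / t½ = 0.693147 / 27.7 = 0.02502 h⁻¹
t / t½ = 138.5 / 27.7 = 5 half-lives
C = C₀ × (1/2)^5 = 5.196 × 0.03125 = 0.1624 mg/L
(0.1624 mg/L = 0.1624 mcg/mL)

0.16 mcg/mL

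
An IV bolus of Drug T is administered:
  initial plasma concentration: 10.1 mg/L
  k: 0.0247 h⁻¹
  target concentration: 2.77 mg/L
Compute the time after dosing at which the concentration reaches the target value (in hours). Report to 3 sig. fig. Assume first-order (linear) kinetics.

52.4 h

t = ln(C₀ / C) / k = ln(10.10 / 2.77) / 0.02470
  = ln(3.646) / 0.02470 = 1.294 / 0.02470 = 52.39 h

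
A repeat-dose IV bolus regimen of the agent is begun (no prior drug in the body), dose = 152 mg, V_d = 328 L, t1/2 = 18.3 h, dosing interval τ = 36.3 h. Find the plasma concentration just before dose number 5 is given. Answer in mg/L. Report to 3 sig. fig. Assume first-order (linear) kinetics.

0.156 mg/L

C₀ per dose = Dose / Vd = 152 / 328 = 0.4634 mg/L
k = ln2 / t½ = 0.693147 / 18.3 = 0.03788 h⁻¹
Fraction remaining after one interval: r = e^(−kτ) = e^(−0.03788 × 36.3) = 0.2528
Before dose 5, 4 doses have been given (aged 1τ, 2τ, 3τ, 4τ).
C_trough = C₀ × (r + r² + … + r^4) = C₀ × r(1−r^4)/(1−r)
        = 0.4634 × 0.2528 × (1 − 0.004084) / (1 − 0.2528) = 0.1561 mg/L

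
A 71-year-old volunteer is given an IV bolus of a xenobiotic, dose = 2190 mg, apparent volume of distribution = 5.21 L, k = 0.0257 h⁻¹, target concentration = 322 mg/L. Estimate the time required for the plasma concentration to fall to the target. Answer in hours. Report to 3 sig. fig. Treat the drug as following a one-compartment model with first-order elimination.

10.4 h

C₀ = Dose / Vd = 2190 / 5.21 = 420.3 mg/L
t = ln(C₀ / C) / k = ln(420.3 / 322) / 0.02570
  = ln(1.305) / 0.02570 = 0.2662 / 0.02570 = 10.36 h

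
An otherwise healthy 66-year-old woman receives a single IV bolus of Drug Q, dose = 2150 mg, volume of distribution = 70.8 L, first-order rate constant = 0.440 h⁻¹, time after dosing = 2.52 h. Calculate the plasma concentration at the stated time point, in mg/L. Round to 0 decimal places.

10 mg/L

C₀ = Dose / Vd = 2150 / 70.8 = 30.37 mg/L
C = C₀ · e^(−k·t) = 30.37 × e^(−0.4400 × 2.52)
  = 30.37 × 0.3300 = 10.02 mg/L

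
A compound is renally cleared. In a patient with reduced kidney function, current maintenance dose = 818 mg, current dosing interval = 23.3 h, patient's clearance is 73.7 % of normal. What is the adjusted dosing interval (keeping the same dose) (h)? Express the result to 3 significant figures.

To keep the same average steady-state level, dosing rate must scale with clearance.
CL ratio = 73.7 / 100 = 0.7370
New interval (same dose) = 23.3 / 0.7370 = 31.61 h

31.6 h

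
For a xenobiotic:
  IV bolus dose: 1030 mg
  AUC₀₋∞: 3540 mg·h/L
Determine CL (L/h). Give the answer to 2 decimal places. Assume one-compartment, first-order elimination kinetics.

CL = Dose / AUC = 1030 / 3540 = 0.2910 L/h

0.29 L/h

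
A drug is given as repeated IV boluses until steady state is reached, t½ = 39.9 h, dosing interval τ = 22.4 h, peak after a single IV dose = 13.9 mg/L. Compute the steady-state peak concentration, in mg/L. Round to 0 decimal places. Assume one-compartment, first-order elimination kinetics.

k = ln2 / t½ = 0.693147 / 39.9 = 0.01737 h⁻¹
e^(−kτ) = e^(−0.01737 × 22.4) = 0.6777
Accumulation ratio R = 1 / (1 − e^(−kτ)) = 1 / (1 − 0.6777) = 3.103
Steady-state peak = C₀ × R = 13.9 × 3.103 = 43.13 mg/L

43 mg/L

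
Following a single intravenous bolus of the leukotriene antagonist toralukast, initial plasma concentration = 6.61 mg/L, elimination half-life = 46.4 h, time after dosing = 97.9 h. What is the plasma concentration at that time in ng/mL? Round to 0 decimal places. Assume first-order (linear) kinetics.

k = ln2 / t½ = 0.693147 / 46.4 = 0.01494 h⁻¹
C = C₀ · e^(−k·t) = 6.610 × e^(−0.01494 × 97.9)
  = 6.610 × 0.2316 = 1.531 mg/L
Convert: 1.531 mg/L × 1000 = 1531 ng/mL

1531 ng/mL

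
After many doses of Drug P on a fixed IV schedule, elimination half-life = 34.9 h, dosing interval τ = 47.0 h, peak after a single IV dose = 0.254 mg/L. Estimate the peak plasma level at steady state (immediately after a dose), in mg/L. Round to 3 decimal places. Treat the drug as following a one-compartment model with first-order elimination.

0.419 mg/L

k = ln2 / t½ = 0.693147 / 34.9 = 0.01986 h⁻¹
e^(−kτ) = e^(−0.01986 × 47.0) = 0.3932
Accumulation ratio R = 1 / (1 − e^(−kτ)) = 1 / (1 − 0.3932) = 1.648
Steady-state peak = C₀ × R = 0.254 × 1.648 = 0.4186 mg/L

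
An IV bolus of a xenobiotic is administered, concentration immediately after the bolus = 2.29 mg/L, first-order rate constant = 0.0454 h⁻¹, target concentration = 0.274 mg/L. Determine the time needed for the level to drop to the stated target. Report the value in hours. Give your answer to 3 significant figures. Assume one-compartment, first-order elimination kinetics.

46.8 h

t = ln(C₀ / C) / k = ln(2.290 / 0.274) / 0.04540
  = ln(8.358) / 0.04540 = 2.123 / 0.04540 = 46.76 h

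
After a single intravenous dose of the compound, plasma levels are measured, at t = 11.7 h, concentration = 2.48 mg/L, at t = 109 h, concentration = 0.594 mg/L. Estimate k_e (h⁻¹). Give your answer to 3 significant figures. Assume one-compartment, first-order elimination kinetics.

k = ln(C₁/C₂) / (t₂ − t₁) = ln(2.48/0.594) / (109 − 11.7)
  = 1.429 / 97.30 = 0.01469 h⁻¹

0.0147 h⁻¹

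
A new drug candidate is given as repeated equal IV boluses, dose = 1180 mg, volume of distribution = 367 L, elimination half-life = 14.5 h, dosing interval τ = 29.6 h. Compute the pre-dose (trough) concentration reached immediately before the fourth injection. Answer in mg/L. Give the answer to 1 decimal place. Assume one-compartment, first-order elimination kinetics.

C₀ per dose = Dose / Vd = 1180 / 367 = 3.215 mg/L
k = ln2 / t½ = 0.693147 / 14.5 = 0.04780 h⁻¹
Fraction remaining after one interval: r = e^(−kτ) = e^(−0.04780 × 29.6) = 0.2430
Before dose 4, 3 doses have been given (aged 1τ, 2τ, 3τ).
C_trough = C₀ × (r + r² + … + r^3) = C₀ × r(1−r^3)/(1−r)
        = 3.215 × 0.2430 × (1 − 0.01435) / (1 − 0.2430) = 1.017 mg/L

1.0 mg/L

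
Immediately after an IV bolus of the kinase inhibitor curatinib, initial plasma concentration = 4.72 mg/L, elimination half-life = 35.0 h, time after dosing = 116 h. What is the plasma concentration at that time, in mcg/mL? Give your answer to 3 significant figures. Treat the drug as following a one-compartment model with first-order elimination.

0.475 mcg/mL

k = ln2 / t½ = 0.693147 / 35.0 = 0.01980 h⁻¹
C = C₀ · e^(−k·t) = 4.720 × e^(−0.01980 × 116)
  = 4.720 × 0.1006 = 0.4748 mg/L
(0.4748 mg/L = 0.4748 mcg/mL)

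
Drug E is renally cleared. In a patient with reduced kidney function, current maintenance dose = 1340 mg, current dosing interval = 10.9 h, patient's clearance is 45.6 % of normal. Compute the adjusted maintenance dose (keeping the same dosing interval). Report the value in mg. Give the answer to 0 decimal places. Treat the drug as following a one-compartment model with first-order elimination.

To keep the same average steady-state level, dosing rate must scale with clearance.
CL ratio = 45.6 / 100 = 0.4560
New dose (same interval) = 1340 × 0.4560 = 611.0 mg

611 mg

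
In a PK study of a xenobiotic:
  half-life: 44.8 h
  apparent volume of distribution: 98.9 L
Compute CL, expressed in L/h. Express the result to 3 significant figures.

k = ln2 / t½ = 0.693147 / 44.8 = 0.01547 h⁻¹
CL = k × Vd = 0.01547 × 98.9 = 1.530 L/h

1.53 L/h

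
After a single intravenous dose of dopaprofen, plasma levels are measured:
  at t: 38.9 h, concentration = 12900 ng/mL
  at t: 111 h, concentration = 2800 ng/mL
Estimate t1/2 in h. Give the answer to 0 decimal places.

k = ln(C₁/C₂) / (t₂ − t₁) = ln(12900/2800) / (111 − 38.9)
  = 1.528 / 72.10 = 0.02119 h⁻¹
t½ = ln2 / k = 0.693147 / 0.02119 = 32.71 h

33 h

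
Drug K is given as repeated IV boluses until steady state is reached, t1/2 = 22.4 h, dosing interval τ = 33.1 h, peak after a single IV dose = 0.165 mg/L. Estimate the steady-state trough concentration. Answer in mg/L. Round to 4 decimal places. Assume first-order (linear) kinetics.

0.0924 mg/L

k = ln2 / t½ = 0.693147 / 22.4 = 0.03094 h⁻¹
e^(−kτ) = e^(−0.03094 × 33.1) = 0.3591
Accumulation ratio R = 1 / (1 − e^(−kτ)) = 1 / (1 − 0.3591) = 1.560
Steady-state trough = C₀ × R × e^(−kτ) = 0.165 × 1.560 × 0.3591 = 0.09243 mg/L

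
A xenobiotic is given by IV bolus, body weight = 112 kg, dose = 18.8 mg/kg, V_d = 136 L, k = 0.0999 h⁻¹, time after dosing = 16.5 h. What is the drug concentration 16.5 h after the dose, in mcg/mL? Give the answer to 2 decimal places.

Total dose = 18.8 × 112 = 2106 mg
C₀ = Dose / Vd = 2106 / 136 = 15.49 mg/L
C = C₀ · e^(−k·t) = 15.49 × e^(−0.09990 × 16.5)
  = 15.49 × 0.1924 = 2.980 mg/L
(2.980 mg/L = 2.980 mcg/mL)

2.98 mcg/mL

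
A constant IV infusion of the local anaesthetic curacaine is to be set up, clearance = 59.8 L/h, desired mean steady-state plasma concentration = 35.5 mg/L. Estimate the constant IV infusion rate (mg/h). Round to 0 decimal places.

2123 mg/h

At steady state, infusion rate R₀ = Css × CL = 35.5 × 59.80 = 2123 mg/h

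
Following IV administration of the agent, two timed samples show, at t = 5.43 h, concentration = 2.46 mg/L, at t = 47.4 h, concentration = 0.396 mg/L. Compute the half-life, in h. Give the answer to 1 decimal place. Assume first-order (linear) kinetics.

k = ln(C₁/C₂) / (t₂ − t₁) = ln(2.46/0.396) / (47.4 − 5.43)
  = 1.827 / 41.97 = 0.04353 h⁻¹
t½ = ln2 / k = 0.693147 / 0.04353 = 15.92 h

15.9 h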